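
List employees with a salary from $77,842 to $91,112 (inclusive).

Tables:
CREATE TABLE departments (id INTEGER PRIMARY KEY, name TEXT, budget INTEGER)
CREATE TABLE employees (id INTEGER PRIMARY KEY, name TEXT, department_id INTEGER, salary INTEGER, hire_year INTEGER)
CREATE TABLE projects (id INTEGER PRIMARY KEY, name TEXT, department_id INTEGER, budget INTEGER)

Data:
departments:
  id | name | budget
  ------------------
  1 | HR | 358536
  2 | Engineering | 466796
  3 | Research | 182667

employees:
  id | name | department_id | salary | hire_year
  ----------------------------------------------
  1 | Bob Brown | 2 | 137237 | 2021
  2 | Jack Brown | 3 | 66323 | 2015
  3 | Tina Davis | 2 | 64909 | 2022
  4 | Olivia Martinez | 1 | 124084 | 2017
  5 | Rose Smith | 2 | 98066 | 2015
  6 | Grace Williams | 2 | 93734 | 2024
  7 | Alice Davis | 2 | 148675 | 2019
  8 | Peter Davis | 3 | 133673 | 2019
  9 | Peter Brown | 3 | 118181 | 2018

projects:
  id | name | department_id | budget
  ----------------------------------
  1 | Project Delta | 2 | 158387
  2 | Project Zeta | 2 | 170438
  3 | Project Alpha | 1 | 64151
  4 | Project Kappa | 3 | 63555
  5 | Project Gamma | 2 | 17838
SELECT name, salary FROM employees WHERE salary BETWEEN 77842 AND 91112

Execution result:
(no rows)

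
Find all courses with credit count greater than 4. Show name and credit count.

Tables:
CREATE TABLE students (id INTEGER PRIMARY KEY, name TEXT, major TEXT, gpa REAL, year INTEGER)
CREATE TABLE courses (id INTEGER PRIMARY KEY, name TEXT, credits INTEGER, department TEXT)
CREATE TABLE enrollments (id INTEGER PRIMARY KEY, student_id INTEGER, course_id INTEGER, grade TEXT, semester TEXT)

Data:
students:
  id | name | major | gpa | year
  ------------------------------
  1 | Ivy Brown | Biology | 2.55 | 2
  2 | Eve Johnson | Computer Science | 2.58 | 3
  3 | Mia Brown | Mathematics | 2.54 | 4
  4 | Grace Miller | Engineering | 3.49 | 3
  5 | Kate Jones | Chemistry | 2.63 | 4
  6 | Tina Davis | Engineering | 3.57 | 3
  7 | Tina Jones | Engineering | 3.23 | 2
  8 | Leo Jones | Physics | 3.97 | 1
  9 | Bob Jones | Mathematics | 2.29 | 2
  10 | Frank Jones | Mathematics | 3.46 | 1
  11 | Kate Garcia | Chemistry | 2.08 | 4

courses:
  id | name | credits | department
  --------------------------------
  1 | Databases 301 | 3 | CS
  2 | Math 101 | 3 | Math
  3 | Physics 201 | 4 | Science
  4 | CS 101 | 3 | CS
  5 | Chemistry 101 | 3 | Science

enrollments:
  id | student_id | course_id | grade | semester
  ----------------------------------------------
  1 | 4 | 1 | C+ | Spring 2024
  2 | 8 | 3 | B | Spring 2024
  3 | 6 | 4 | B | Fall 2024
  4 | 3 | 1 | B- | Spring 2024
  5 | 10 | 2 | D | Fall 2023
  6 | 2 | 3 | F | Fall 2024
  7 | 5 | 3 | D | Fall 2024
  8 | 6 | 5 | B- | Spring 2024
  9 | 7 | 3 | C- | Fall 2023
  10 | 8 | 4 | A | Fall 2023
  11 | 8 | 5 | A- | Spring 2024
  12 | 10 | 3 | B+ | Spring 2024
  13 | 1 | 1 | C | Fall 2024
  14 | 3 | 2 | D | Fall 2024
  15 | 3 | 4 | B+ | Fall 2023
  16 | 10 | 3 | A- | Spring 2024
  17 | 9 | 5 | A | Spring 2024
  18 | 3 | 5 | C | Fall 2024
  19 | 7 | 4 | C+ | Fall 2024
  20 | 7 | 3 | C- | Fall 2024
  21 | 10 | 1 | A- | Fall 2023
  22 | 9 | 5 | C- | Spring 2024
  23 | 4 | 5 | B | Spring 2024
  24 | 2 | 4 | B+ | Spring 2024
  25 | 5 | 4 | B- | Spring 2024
SELECT name, credits FROM courses WHERE credits > 4

Execution result:
(no rows)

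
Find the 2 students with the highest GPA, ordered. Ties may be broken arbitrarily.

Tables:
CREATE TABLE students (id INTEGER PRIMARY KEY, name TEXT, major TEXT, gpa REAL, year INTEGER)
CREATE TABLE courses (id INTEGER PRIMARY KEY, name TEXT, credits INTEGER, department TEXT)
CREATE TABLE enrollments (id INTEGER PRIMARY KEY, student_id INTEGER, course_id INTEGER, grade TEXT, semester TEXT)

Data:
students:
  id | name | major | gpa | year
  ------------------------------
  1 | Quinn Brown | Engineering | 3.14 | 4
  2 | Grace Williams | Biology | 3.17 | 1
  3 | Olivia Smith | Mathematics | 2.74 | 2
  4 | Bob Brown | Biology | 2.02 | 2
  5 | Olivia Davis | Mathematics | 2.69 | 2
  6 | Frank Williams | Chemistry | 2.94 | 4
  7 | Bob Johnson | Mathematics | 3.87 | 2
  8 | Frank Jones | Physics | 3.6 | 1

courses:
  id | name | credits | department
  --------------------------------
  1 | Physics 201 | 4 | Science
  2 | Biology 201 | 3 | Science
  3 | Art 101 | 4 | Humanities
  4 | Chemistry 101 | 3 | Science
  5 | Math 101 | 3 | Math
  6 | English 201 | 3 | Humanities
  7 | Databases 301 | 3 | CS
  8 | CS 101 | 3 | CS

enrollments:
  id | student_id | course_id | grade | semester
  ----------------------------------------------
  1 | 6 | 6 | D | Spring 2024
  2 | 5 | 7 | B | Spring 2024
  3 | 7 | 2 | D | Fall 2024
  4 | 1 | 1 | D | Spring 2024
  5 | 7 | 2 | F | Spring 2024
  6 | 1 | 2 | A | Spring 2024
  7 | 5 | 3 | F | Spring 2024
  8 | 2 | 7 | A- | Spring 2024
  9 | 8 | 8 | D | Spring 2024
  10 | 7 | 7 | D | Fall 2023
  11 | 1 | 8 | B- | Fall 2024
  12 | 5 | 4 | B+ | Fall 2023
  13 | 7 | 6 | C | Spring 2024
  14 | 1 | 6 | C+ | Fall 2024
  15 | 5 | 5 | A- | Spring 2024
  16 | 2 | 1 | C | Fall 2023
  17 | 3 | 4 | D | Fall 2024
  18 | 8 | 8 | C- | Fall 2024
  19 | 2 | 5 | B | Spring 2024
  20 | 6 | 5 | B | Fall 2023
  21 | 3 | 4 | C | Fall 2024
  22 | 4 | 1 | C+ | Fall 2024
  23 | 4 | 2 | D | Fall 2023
SELECT name, gpa FROM students ORDER BY gpa DESC LIMIT 2

Execution result:
name | gpa
Bob Johnson | 3.87
Frank Jones | 3.60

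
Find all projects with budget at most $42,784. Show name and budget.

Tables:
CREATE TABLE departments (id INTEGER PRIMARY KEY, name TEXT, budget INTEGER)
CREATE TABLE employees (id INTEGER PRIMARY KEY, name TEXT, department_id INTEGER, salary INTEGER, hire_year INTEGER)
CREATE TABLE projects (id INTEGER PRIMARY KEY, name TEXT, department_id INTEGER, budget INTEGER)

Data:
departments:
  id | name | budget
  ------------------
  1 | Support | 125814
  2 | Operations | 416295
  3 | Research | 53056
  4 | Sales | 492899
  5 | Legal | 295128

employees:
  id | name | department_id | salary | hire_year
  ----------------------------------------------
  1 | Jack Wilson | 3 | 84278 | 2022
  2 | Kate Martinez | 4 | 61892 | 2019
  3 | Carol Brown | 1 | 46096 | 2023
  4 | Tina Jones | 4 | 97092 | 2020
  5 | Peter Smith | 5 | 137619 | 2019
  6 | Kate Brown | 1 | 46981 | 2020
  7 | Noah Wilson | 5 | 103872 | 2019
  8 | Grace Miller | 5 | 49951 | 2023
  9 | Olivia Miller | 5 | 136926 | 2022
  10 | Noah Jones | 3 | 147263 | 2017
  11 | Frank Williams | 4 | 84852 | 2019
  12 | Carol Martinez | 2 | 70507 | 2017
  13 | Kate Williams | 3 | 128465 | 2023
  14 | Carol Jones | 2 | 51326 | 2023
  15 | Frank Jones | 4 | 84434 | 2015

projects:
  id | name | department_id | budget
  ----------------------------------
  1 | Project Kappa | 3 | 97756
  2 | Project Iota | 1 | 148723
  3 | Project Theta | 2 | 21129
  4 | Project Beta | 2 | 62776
SELECT name, budget FROM projects WHERE budget <= 42784

Execution result:
name | budget
Project Theta | 21129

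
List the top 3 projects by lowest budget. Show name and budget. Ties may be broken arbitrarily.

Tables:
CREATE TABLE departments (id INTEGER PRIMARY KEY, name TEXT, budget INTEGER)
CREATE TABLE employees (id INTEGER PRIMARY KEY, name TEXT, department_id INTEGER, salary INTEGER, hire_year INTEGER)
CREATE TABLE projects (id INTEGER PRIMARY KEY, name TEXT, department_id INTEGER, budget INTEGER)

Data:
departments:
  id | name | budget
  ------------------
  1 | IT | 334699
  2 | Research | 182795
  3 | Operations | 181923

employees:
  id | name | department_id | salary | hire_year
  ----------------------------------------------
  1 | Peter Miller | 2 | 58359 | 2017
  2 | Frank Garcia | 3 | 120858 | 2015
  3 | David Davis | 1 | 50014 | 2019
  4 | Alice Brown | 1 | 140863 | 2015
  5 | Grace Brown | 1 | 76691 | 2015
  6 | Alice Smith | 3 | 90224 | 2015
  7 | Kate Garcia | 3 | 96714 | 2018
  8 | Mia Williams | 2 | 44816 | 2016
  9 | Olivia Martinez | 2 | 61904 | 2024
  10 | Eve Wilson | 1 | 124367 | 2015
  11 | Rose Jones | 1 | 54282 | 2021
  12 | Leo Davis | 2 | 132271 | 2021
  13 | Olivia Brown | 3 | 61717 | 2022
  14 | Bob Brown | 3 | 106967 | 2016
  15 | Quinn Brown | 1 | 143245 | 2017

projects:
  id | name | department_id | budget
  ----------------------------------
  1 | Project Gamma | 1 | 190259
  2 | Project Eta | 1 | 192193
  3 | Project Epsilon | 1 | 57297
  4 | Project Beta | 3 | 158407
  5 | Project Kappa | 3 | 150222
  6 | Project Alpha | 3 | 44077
SELECT name, budget FROM projects ORDER BY budget ASC LIMIT 3

Execution result:
name | budget
Project Alpha | 44077
Project Epsilon | 57297
Project Kappa | 150222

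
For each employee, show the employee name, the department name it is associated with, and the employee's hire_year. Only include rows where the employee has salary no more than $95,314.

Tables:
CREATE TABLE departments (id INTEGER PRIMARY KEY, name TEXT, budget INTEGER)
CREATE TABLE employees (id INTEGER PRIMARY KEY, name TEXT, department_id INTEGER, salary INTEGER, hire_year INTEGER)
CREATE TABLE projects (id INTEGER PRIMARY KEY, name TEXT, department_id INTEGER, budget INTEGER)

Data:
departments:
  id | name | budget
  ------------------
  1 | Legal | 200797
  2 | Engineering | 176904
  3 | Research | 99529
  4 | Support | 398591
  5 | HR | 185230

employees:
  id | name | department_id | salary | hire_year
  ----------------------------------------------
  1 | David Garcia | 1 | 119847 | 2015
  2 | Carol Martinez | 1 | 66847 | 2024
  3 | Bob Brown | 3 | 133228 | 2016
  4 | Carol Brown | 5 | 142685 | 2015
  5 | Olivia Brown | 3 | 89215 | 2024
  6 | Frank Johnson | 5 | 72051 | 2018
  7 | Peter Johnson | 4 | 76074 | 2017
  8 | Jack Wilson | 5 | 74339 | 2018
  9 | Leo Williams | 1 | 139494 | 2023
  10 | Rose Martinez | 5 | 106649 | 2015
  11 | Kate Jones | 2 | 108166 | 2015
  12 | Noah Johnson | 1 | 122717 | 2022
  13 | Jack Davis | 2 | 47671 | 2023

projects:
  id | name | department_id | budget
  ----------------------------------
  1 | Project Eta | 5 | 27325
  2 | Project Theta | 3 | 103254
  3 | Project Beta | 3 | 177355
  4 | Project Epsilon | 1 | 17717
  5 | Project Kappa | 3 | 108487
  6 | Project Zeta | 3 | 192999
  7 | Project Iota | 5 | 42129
SELECT c.name, p.name AS department, c.hire_year FROM employees c JOIN departments p ON c.department_id = p.id WHERE c.salary <= 95314

Execution result:
name | department | hire_year
Carol Martinez | Legal | 2024
Olivia Brown | Research | 2024
Frank Johnson | HR | 2018
Peter Johnson | Support | 2017
Jack Wilson | HR | 2018
Jack Davis | Engineering | 2023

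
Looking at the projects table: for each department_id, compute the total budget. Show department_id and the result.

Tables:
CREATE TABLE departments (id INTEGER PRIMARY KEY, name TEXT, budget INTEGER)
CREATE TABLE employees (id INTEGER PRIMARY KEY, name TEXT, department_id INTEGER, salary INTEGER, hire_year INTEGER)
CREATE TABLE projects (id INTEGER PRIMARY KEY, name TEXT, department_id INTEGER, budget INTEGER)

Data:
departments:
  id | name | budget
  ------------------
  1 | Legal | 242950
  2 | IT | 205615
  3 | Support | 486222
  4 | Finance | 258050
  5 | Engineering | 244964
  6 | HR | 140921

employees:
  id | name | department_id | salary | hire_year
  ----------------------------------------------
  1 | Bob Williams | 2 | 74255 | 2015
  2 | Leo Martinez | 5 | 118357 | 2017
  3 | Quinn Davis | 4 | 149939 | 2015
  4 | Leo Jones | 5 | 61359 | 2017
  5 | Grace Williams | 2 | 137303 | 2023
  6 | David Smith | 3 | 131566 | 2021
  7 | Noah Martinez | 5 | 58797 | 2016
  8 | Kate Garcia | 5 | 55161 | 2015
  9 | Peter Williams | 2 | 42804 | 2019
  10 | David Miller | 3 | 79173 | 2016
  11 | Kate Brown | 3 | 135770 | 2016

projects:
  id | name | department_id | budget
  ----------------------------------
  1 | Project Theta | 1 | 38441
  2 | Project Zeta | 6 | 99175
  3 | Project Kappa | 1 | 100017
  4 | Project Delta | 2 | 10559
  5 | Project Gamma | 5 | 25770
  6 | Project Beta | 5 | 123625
SELECT department_id, SUM(budget) AS sum_budget FROM projects GROUP BY department_id

Execution result:
department_id | sum_budget
1 | 138458
2 | 10559
5 | 149395
6 | 99175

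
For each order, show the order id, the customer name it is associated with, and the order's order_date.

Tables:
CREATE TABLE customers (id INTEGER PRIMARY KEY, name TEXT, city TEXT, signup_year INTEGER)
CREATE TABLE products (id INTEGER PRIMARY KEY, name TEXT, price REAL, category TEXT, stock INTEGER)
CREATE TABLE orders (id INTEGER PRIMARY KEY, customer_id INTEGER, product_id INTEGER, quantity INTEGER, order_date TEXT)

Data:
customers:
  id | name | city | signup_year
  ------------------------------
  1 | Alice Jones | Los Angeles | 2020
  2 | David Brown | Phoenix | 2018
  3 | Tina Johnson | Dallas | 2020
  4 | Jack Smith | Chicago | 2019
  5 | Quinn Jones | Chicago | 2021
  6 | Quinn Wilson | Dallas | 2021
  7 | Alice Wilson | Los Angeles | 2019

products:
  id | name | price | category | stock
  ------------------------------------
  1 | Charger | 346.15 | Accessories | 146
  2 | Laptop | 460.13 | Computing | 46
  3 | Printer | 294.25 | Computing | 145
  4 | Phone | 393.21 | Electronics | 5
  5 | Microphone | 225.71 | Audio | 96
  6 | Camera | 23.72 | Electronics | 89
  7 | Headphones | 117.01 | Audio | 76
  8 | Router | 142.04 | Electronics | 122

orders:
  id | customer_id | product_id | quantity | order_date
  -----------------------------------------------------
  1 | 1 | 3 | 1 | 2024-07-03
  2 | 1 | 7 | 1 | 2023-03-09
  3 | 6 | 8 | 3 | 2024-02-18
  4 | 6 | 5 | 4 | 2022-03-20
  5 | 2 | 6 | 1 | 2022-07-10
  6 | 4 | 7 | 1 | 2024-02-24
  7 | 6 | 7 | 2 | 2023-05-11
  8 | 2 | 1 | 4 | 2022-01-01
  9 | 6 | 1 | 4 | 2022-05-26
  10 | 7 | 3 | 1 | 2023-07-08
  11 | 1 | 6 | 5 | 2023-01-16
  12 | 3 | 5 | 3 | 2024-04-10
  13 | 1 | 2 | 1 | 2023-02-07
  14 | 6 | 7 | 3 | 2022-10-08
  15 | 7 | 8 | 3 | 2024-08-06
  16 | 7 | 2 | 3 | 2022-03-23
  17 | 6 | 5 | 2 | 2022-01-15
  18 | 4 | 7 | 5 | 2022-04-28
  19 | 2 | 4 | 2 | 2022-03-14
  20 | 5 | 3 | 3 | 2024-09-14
SELECT c.id, p.name AS customer, c.order_date FROM orders c JOIN customers p ON c.customer_id = p.id

Execution result:
id | customer | order_date
1 | Alice Jones | 2024-07-03
2 | Alice Jones | 2023-03-09
3 | Quinn Wilson | 2024-02-18
4 | Quinn Wilson | 2022-03-20
5 | David Brown | 2022-07-10
6 | Jack Smith | 2024-02-24
7 | Quinn Wilson | 2023-05-11
8 | David Brown | 2022-01-01
9 | Quinn Wilson | 2022-05-26
10 | Alice Wilson | 2023-07-08
11 | Alice Jones | 2023-01-16
12 | Tina Johnson | 2024-04-10
13 | Alice Jones | 2023-02-07
14 | Quinn Wilson | 2022-10-08
15 | Alice Wilson | 2024-08-06
16 | Alice Wilson | 2022-03-23
17 | Quinn Wilson | 2022-01-15
18 | Jack Smith | 2022-04-28
19 | David Brown | 2022-03-14
20 | Quinn Jones | 2024-09-14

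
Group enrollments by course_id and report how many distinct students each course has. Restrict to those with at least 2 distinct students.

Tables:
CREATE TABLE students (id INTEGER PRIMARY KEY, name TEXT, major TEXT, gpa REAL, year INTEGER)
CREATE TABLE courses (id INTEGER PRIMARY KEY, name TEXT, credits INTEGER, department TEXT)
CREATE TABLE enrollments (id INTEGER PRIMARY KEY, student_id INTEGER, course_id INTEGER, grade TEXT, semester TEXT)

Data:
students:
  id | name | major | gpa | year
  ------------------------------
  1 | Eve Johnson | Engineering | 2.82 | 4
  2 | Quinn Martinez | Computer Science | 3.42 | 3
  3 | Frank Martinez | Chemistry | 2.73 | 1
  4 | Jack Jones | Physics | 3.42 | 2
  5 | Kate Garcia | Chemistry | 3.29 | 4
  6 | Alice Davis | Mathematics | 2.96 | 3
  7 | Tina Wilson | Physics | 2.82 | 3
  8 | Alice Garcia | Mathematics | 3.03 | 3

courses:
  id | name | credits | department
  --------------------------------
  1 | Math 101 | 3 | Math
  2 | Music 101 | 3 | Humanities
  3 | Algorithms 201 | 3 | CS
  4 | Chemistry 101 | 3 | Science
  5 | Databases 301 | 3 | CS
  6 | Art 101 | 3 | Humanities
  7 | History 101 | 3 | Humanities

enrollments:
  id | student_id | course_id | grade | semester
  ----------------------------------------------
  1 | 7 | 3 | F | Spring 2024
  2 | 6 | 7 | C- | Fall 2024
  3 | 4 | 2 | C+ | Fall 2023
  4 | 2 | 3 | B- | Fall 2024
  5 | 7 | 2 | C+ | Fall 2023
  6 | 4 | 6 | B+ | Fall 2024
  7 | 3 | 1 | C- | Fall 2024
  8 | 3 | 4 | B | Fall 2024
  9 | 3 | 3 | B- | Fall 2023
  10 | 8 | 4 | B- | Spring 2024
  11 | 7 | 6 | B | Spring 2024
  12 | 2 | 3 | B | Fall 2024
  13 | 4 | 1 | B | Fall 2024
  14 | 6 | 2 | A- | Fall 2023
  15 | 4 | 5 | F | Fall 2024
SELECT course_id, COUNT(DISTINCT student_id) AS distinct_student_count FROM enrollments GROUP BY course_id HAVING COUNT(DISTINCT student_id) >= 2

Execution result:
course_id | distinct_student_count
1 | 2
2 | 3
3 | 3
4 | 2
6 | 2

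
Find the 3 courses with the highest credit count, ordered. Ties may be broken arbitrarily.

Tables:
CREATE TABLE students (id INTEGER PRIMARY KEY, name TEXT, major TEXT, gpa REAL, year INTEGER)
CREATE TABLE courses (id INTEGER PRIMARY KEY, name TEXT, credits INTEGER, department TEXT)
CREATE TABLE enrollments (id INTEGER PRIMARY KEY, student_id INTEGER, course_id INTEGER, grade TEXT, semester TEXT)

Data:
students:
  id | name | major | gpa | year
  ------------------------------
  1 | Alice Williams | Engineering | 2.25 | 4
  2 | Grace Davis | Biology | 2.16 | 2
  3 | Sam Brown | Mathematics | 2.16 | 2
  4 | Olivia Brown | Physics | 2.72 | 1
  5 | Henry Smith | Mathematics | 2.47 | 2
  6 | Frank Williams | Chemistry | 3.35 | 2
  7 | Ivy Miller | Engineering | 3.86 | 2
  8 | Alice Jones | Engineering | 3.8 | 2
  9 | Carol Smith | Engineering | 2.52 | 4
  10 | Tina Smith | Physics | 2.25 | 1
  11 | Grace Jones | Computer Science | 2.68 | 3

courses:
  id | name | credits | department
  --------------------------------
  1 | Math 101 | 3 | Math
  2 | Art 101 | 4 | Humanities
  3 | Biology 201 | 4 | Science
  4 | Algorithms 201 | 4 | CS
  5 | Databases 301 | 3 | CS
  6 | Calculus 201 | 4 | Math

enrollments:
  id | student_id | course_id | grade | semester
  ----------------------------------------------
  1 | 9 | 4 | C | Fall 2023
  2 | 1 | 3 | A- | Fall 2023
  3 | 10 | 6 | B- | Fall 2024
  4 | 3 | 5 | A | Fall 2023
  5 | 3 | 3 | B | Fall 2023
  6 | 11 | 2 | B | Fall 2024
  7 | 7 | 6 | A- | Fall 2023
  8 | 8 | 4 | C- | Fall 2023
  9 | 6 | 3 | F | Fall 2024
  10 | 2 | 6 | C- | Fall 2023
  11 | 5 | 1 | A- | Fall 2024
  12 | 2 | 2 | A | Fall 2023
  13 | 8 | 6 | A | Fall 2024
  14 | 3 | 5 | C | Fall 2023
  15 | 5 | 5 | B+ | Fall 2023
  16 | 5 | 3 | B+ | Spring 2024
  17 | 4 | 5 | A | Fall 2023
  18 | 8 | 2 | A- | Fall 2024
SELECT name, credits FROM courses ORDER BY credits DESC LIMIT 3

Execution result:
name | credits
Art 101 | 4
Biology 201 | 4
Algorithms 201 | 4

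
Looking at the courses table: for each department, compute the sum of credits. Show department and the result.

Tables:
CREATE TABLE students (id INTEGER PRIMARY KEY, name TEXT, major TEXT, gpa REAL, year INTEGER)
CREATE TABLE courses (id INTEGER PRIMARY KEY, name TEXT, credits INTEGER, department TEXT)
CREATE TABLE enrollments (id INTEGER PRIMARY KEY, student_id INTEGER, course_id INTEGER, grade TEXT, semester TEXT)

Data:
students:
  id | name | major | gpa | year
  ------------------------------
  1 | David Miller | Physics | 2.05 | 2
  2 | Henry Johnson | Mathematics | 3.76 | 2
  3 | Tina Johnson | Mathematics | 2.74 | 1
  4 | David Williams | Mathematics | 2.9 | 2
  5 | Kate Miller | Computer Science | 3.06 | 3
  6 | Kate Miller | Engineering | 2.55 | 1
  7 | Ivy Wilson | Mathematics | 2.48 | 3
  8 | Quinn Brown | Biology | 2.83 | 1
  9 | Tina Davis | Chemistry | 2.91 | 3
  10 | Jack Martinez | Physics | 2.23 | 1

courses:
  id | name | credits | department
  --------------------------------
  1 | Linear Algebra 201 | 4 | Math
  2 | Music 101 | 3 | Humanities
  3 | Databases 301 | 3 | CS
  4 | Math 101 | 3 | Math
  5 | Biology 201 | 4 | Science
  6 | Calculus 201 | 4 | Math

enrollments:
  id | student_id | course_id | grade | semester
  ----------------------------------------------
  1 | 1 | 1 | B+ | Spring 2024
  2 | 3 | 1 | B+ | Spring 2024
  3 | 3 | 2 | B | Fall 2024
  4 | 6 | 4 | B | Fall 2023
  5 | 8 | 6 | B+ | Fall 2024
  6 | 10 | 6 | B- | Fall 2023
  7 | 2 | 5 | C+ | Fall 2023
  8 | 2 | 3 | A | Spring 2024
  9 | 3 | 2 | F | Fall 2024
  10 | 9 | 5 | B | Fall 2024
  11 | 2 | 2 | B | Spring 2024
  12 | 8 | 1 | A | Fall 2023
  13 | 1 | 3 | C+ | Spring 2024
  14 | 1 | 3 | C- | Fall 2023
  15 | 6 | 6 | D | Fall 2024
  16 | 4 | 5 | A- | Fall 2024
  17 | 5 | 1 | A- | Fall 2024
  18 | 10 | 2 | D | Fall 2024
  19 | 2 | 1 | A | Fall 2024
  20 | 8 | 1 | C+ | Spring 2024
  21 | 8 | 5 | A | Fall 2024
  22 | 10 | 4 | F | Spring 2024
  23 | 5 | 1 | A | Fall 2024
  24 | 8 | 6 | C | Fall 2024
SELECT department, SUM(credits) AS sum_credits FROM courses GROUP BY department

Execution result:
department | sum_credits
CS | 3
Humanities | 3
Math | 11
Science | 4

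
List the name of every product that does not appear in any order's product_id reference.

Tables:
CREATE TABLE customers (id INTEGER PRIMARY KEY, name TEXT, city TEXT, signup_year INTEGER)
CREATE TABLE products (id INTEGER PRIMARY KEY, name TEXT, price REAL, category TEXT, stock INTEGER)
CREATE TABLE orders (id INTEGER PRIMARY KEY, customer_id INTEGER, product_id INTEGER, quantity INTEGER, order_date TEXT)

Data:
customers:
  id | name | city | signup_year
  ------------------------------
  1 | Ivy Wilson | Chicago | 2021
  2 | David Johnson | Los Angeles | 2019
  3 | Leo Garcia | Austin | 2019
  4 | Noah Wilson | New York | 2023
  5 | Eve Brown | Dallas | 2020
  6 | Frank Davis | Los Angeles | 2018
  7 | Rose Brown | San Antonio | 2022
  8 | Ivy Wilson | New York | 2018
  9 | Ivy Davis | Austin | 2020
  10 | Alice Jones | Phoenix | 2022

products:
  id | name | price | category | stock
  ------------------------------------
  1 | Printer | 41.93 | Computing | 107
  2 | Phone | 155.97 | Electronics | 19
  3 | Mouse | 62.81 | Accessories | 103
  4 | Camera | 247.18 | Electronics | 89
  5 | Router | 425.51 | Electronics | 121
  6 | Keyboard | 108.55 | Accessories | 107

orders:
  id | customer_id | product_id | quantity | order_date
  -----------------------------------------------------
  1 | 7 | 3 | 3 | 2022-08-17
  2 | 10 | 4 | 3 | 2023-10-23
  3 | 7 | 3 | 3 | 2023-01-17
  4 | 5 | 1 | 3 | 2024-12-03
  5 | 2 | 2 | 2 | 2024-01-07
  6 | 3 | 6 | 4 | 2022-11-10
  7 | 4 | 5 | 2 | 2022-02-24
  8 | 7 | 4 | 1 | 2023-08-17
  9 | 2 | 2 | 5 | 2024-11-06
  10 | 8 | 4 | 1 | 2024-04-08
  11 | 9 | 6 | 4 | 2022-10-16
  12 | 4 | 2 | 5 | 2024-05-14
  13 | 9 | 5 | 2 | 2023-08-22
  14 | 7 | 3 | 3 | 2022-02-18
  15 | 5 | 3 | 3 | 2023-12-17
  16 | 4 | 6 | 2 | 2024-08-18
SELECT p.name FROM products p LEFT JOIN orders c ON c.product_id = p.id WHERE c.id IS NULL

Execution result:
(no rows)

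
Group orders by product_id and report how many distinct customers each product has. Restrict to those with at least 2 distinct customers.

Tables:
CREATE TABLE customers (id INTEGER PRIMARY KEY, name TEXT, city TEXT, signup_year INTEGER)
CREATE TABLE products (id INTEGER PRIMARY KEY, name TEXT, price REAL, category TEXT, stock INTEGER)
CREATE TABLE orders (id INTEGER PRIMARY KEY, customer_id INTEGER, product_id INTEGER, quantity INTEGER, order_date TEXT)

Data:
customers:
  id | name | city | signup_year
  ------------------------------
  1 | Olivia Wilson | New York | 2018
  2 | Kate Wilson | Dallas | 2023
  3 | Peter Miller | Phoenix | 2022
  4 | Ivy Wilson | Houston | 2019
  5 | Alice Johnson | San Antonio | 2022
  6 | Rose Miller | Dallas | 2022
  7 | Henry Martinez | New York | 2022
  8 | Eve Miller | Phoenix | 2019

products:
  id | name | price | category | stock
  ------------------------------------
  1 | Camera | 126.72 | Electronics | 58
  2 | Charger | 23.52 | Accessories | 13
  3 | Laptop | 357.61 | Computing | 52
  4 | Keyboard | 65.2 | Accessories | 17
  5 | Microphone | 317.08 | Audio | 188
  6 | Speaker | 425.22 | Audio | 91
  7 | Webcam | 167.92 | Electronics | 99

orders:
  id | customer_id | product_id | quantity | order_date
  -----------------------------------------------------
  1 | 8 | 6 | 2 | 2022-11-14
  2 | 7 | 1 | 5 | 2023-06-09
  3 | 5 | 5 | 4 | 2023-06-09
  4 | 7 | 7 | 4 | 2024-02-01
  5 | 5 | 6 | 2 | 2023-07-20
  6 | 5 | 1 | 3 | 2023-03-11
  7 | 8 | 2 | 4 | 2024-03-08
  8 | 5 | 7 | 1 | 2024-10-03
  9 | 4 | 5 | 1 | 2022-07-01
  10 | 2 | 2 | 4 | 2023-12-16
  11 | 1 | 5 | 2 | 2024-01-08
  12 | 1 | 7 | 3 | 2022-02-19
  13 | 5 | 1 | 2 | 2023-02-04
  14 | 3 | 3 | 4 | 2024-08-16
SELECT product_id, COUNT(DISTINCT customer_id) AS distinct_customer_count FROM orders GROUP BY product_id HAVING COUNT(DISTINCT customer_id) >= 2

Execution result:
product_id | distinct_customer_count
1 | 2
2 | 2
5 | 3
6 | 2
7 | 3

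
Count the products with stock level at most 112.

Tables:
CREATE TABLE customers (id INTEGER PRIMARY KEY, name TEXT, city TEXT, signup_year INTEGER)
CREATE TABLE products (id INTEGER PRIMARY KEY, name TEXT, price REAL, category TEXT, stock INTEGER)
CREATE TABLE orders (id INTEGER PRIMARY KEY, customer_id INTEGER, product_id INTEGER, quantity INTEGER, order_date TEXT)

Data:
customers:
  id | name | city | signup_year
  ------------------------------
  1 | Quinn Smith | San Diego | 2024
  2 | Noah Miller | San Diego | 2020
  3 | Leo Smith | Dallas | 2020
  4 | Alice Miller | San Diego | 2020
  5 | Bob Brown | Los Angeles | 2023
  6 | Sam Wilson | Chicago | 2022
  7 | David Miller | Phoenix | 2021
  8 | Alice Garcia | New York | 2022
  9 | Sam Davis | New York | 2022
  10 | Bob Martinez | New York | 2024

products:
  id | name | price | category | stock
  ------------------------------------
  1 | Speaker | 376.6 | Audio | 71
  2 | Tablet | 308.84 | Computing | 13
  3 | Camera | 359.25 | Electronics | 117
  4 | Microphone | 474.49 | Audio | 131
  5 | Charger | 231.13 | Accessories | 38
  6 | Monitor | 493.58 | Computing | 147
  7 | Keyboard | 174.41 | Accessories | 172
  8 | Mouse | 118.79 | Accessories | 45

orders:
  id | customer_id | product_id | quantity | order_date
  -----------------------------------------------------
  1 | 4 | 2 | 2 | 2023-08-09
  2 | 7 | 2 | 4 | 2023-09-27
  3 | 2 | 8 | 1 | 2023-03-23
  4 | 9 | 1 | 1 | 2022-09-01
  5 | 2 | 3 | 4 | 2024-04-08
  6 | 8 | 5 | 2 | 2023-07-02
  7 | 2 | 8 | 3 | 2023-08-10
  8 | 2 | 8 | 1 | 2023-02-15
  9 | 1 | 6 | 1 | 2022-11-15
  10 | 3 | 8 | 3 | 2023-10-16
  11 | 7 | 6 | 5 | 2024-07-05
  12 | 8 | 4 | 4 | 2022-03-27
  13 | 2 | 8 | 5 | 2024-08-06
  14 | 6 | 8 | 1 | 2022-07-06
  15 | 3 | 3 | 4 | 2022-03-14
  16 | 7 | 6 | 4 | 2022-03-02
SELECT COUNT(*) FROM products WHERE stock <= 112

Execution result:
4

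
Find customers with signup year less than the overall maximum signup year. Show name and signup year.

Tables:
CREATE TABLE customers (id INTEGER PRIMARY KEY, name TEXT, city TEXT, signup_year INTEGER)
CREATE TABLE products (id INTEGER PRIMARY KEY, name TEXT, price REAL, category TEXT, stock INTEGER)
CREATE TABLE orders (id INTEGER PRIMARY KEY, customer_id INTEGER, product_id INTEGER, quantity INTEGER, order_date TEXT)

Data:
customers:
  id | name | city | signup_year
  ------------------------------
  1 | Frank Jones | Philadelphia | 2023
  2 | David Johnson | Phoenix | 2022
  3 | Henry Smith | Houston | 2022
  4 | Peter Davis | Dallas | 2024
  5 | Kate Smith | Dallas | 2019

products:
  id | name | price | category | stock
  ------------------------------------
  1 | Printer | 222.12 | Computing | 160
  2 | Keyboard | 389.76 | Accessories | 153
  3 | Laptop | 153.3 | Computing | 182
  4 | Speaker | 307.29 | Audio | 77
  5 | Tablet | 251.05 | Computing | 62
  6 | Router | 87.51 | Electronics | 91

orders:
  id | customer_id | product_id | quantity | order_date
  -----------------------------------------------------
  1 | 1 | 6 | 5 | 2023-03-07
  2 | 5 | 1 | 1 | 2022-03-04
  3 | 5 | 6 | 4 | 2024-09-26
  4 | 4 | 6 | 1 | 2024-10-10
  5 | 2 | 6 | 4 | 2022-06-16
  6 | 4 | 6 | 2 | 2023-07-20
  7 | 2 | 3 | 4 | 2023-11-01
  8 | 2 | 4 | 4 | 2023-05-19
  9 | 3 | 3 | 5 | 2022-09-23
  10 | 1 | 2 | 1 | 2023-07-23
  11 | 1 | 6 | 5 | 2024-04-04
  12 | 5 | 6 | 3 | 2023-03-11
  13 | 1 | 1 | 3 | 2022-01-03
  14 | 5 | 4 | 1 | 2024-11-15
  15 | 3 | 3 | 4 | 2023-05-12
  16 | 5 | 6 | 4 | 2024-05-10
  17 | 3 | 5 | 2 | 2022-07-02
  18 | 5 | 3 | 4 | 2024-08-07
SELECT name, signup_year FROM customers WHERE signup_year < (SELECT MAX(signup_year) FROM customers)

Execution result:
name | signup_year
Frank Jones | 2023
David Johnson | 2022
Henry Smith | 2022
Kate Smith | 2019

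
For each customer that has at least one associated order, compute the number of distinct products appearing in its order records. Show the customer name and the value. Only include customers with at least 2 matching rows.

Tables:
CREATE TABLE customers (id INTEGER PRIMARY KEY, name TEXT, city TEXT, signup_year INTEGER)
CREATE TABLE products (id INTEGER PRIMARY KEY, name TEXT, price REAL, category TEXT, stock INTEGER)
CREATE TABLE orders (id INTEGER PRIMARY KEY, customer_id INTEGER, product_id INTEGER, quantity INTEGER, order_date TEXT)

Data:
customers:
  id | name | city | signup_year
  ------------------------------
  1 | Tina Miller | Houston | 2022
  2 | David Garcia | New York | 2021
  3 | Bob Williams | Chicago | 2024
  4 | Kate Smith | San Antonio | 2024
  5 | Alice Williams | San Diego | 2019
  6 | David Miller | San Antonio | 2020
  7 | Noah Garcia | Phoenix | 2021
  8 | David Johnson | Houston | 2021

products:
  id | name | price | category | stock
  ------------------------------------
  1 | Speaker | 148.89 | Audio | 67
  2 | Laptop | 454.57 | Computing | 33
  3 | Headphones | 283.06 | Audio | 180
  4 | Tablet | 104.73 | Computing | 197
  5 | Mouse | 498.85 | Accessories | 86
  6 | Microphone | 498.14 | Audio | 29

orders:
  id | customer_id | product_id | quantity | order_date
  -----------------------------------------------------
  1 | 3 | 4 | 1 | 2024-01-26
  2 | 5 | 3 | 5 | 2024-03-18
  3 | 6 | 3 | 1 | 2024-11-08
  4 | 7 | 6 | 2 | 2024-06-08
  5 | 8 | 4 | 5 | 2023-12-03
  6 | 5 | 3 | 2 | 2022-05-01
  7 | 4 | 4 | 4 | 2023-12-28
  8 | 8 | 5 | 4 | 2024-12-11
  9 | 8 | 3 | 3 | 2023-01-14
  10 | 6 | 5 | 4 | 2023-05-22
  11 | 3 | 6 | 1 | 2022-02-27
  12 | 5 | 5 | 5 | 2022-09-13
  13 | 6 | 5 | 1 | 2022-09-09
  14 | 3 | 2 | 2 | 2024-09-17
SELECT p.name, COUNT(DISTINCT c.product_id) AS distinct_product_count FROM orders c JOIN customers p ON c.customer_id = p.id GROUP BY p.id, p.name HAVING COUNT(*) >= 2

Execution result:
name | distinct_product_count
Bob Williams | 3
Alice Williams | 2
David Miller | 2
David Johnson | 3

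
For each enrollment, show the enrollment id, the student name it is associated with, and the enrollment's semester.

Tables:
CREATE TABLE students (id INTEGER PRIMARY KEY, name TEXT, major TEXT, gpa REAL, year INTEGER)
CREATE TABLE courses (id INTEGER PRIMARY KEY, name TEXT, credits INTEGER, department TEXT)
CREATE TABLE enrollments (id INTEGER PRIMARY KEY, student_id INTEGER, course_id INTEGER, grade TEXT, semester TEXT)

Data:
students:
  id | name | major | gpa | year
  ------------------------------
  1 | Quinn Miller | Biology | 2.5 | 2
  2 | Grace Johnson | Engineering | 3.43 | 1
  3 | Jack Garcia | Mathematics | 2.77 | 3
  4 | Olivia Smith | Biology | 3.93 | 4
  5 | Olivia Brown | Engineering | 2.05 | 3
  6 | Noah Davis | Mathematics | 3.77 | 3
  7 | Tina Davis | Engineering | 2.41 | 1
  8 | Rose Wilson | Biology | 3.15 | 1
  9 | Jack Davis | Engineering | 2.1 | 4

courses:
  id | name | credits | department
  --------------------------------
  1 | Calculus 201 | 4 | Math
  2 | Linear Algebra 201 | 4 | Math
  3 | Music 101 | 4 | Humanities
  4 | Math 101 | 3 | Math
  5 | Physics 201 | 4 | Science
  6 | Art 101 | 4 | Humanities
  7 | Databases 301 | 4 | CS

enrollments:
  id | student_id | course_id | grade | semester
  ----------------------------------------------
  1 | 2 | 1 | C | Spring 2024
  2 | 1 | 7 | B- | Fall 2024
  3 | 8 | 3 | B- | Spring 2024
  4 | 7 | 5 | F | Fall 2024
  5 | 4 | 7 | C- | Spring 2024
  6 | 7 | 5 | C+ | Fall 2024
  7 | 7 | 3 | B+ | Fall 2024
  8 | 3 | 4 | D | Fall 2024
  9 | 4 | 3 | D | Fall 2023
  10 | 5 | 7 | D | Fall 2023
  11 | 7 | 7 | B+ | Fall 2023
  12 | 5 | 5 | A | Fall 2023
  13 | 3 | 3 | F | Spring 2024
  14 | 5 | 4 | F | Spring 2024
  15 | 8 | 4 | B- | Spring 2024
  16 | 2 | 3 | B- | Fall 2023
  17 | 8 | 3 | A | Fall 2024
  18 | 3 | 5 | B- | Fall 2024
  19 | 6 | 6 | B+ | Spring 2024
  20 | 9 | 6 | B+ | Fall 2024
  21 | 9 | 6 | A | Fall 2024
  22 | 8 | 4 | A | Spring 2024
SELECT c.id, p.name AS student, c.semester FROM enrollments c JOIN students p ON c.student_id = p.id

Execution result:
id | student | semester
1 | Grace Johnson | Spring 2024
2 | Quinn Miller | Fall 2024
3 | Rose Wilson | Spring 2024
4 | Tina Davis | Fall 2024
5 | Olivia Smith | Spring 2024
6 | Tina Davis | Fall 2024
7 | Tina Davis | Fall 2024
8 | Jack Garcia | Fall 2024
9 | Olivia Smith | Fall 2023
10 | Olivia Brown | Fall 2023
11 | Tina Davis | Fall 2023
12 | Olivia Brown | Fall 2023
13 | Jack Garcia | Spring 2024
14 | Olivia Brown | Spring 2024
15 | Rose Wilson | Spring 2024
16 | Grace Johnson | Fall 2023
17 | Rose Wilson | Fall 2024
18 | Jack Garcia | Fall 2024
19 | Noah Davis | Spring 2024
20 | Jack Davis | Fall 2024
21 | Jack Davis | Fall 2024
22 | Rose Wilson | Spring 2024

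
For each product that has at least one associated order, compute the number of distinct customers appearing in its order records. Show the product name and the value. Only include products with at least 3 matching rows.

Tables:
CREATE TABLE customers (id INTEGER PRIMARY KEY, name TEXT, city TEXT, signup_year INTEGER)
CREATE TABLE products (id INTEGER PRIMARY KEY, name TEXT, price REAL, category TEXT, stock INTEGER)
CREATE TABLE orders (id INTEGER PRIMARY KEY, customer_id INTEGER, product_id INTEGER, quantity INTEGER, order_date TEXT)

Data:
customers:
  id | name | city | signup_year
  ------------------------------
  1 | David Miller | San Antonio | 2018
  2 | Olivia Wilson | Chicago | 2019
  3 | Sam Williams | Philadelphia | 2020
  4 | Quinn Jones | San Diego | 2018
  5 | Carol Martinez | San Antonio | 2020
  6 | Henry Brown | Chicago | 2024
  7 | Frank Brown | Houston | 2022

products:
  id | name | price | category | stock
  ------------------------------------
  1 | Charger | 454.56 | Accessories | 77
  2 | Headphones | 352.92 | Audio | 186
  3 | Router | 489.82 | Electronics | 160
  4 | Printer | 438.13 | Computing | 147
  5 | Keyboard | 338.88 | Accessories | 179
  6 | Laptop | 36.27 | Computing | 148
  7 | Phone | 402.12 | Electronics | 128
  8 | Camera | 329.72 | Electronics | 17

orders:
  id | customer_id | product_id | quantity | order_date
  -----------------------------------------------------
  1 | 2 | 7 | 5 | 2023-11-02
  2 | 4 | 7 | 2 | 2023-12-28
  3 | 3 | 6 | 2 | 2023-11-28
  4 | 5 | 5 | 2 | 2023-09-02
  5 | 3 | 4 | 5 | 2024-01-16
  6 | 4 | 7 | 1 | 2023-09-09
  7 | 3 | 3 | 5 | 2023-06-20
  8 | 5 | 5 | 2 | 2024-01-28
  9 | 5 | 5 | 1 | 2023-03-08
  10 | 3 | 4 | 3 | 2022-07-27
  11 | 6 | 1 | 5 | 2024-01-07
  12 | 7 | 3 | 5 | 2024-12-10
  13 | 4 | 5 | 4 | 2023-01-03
SELECT p.name, COUNT(DISTINCT c.customer_id) AS distinct_customer_count FROM orders c JOIN products p ON c.product_id = p.id GROUP BY p.id, p.name HAVING COUNT(*) >= 3

Execution result:
name | distinct_customer_count
Keyboard | 2
Phone | 2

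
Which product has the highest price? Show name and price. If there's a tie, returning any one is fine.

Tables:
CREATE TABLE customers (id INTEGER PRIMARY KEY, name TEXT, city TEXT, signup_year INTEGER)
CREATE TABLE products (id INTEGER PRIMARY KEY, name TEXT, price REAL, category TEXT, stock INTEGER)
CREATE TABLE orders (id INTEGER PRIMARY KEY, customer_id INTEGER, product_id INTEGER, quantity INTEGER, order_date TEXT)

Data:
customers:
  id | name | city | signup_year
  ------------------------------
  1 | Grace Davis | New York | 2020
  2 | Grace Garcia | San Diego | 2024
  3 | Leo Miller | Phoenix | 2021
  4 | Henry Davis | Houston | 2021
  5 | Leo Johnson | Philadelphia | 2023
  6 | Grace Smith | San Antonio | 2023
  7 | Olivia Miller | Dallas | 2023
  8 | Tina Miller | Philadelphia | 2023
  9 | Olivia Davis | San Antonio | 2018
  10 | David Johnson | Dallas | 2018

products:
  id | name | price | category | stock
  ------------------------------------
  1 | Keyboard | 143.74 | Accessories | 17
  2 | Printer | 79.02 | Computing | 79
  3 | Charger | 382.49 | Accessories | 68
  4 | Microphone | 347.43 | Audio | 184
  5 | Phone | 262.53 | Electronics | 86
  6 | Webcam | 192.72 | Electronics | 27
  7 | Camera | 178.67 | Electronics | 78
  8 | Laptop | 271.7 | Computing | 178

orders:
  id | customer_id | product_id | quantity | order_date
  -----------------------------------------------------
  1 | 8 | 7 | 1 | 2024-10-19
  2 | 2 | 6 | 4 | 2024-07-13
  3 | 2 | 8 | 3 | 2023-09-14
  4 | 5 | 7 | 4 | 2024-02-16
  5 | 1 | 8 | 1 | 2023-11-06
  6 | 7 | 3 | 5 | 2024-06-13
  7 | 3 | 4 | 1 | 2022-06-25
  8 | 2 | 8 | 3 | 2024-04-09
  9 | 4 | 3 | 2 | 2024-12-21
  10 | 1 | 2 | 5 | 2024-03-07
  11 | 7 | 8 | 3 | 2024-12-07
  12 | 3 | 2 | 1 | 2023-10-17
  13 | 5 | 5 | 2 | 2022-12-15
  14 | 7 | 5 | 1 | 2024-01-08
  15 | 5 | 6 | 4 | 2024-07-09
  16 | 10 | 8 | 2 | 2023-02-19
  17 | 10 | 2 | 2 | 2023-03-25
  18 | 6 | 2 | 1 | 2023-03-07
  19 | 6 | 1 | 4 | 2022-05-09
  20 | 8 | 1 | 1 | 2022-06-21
SELECT name, price FROM products ORDER BY price DESC LIMIT 1

Execution result:
name | price
Charger | 382.49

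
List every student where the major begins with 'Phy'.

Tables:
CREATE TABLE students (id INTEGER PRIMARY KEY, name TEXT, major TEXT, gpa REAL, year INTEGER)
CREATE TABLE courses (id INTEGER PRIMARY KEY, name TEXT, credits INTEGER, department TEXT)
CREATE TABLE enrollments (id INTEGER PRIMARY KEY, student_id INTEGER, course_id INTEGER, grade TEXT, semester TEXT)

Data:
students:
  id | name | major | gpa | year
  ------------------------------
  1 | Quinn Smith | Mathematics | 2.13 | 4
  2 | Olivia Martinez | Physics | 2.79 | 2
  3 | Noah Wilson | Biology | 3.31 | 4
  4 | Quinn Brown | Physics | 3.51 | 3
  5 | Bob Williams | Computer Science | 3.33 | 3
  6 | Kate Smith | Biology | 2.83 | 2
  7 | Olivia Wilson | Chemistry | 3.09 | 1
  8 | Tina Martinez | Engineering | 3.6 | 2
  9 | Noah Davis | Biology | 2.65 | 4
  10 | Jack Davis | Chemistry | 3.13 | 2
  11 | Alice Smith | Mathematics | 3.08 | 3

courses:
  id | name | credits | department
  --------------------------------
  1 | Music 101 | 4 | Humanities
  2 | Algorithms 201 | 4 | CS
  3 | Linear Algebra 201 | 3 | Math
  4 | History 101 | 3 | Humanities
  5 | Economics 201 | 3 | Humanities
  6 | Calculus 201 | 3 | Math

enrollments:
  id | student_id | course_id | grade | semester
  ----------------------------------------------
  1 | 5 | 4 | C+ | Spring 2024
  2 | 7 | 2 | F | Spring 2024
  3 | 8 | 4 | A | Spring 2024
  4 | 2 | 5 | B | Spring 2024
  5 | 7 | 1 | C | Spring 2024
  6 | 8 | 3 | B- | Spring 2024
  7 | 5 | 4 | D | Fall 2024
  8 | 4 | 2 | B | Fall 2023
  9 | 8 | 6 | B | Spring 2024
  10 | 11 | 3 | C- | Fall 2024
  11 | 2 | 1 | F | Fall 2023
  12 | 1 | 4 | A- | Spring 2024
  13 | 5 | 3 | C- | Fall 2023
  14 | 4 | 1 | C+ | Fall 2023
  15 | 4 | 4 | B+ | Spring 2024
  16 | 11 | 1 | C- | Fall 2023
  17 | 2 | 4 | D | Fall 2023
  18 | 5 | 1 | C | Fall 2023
SELECT name, major FROM students WHERE major LIKE 'Phy%'

Execution result:
name | major
Olivia Martinez | Physics
Quinn Brown | Physics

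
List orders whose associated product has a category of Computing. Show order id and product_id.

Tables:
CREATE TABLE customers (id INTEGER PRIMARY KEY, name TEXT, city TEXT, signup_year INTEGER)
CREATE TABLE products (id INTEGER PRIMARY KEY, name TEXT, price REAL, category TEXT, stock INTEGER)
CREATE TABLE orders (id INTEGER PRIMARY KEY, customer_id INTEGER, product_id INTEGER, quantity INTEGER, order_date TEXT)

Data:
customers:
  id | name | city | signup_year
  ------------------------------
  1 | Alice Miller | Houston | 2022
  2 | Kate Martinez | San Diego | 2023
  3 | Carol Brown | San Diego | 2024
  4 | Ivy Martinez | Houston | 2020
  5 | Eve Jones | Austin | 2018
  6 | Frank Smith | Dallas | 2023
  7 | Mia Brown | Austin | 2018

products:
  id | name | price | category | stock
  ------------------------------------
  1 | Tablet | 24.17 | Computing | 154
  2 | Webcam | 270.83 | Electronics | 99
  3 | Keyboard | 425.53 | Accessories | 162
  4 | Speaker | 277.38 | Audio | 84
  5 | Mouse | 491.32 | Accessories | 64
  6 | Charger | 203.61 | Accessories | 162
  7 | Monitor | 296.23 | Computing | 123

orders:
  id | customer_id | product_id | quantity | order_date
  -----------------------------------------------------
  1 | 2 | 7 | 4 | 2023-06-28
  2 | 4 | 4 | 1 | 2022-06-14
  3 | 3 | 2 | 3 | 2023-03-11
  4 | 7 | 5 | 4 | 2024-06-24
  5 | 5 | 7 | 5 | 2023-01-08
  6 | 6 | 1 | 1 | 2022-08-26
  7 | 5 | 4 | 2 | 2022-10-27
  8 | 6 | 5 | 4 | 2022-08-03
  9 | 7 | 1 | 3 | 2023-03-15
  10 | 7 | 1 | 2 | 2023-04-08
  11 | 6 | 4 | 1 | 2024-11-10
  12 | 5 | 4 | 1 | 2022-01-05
SELECT id, product_id FROM orders WHERE product_id IN (SELECT id FROM products WHERE category = 'Computing')

Execution result:
id | product_id
1 | 7
5 | 7
6 | 1
9 | 1
10 | 1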